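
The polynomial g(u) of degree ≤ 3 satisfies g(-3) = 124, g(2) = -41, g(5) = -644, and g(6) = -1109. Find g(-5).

Write g(u) = au^3 + bu^2 + cu + d. Substituting each data point gives a linear system:
  -27a + 9b - 3c + d = 124
  8a + 4b + 2c + d = -41
  125a + 25b + 5c + d = -644
  216a + 36b + 6c + d = -1109
Solving the system yields a = -5, b = -1, c = 1, d = 1.
So g(u) = -5u^3 - u^2 + u + 1.
Then g(-5) = 596.

596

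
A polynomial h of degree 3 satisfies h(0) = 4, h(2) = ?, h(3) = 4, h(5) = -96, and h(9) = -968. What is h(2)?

12

The 4 known points determine the degree-3 polynomial uniquely.
Write h(t) = at^3 + bt^2 + ct + d. Substituting each data point gives a linear system:
  d = 4
  27a + 9b + 3c + d = 4
  125a + 25b + 5c + d = -96
  729a + 81b + 9c + d = -968
Solving the system yields a = -2, b = 6, c = 0, d = 4.
So h(t) = -2t^3 + 6t^2 + 4.
Then h(2) = 12.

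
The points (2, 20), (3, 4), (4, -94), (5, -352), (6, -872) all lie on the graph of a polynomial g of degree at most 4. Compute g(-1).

Write g(s) = as^4 + bs^3 + cs^2 + ds + e. Substituting each data point gives a linear system:
  16a + 8b + 4c + 2d + e = 20
  81a + 27b + 9c + 3d + e = 4
  256a + 64b + 16c + 4d + e = -94
  625a + 125b + 25c + 5d + e = -352
  1296a + 216b + 36c + 6d + e = -872
Solving the system yields a = -1, b = 1, c = 5, d = 5, e = -2.
So g(s) = -s^4 + s^3 + 5s^2 + 5s - 2.
Then g(-1) = -4.

-4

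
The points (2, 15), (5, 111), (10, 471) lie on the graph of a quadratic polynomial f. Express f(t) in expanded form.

f(t) = 5t^2 - 3t + 1

Write f(t) = at^2 + bt + c. Substituting each data point gives a linear system:
  4a + 2b + c = 15
  25a + 5b + c = 111
  100a + 10b + c = 471
Solving the system yields a = 5, b = -3, c = 1.
So f(t) = 5t² - 3t + 1.
Check: f(5) = 111. ✓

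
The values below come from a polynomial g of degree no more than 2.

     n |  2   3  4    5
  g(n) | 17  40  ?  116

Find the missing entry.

The 3 known points determine the degree-2 polynomial uniquely.
Write g(n) = an^2 + bn + c. Substituting each data point gives a linear system:
  4a + 2b + c = 17
  9a + 3b + c = 40
  25a + 5b + c = 116
Solving the system yields a = 5, b = -2, c = 1.
So g(n) = 5n² - 2n + 1.
Then g(4) = 73.

73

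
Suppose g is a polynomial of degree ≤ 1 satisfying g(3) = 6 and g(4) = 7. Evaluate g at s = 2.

5

Write g(s) = as + b. Substituting each data point gives a linear system:
  3a + b = 6
  4a + b = 7
Solving the system yields a = 1, b = 3.
So g(s) = s + 3.
Then g(2) = 5.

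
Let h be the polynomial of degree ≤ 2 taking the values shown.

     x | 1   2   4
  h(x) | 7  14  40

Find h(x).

Using the Lagrange interpolation formula with nodes 1, 2, 4:
  L_0(x) = (x - 2)(x - 4) / 3
  L_1(x) = (x - 1)(x - 4) / -2
  L_2(x) = (x - 1)(x - 2) / 6
Then h(x) = 7·L_0(x) + 14·L_1(x) + 40·L_2(x).
Expanding and collecting terms gives h(x) = 2x^2 + x + 4.
Check: h(2) = 14. ✓

h(x) = 2x^2 + x + 4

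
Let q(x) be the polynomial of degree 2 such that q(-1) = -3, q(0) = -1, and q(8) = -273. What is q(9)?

-343

Write q(x) = ax^2 + bx + c. Substituting each data point gives a linear system:
  a - b + c = -3
  c = -1
  64a + 8b + c = -273
Solving the system yields a = -4, b = -2, c = -1.
So q(x) = -4x^2 - 2x - 1.
Then q(9) = -343.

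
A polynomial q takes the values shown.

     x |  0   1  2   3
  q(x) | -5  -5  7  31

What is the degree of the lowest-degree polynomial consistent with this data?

Forward differences of the values at x = 0, 1, 2, 3:
  q  : -5  -5  7  31
  Δ  : 0  12  24
  Δ^2: 12  12
  Δ^3: 0
The second differences are constant (12) and nonzero, while all higher differences vanish, so the minimal degree is 2.

2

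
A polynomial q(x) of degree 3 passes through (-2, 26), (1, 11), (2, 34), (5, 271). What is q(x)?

Write q(x) = ax^3 + bx^2 + cx + d. Substituting each data point gives a linear system:
  -8a + 4b - 2c + d = 26
  a + b + c + d = 11
  8a + 4b + 2c + d = 34
  125a + 25b + 5c + d = 271
Solving the system yields a = 1, b = 6, c = -2, d = 6.
So q(x) = x^3 + 6x^2 - 2x + 6.
Check: q(-2) = 26. ✓

q(x) = x^3 + 6x^2 - 2x + 6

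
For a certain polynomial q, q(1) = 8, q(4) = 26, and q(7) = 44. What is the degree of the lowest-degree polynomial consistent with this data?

1

Forward differences of the values at s = 1, 4, 7:
  q  : 8  26  44
  Δ  : 18  18
  Δ^2: 0
The first differences are constant (18) and nonzero, while all higher differences vanish, so the minimal degree is 1.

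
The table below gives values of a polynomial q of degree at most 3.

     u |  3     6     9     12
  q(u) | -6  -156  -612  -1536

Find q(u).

Write q(u) = au^3 + bu^2 + cu + d. Substituting each data point gives a linear system:
  27a + 9b + 3c + d = -6
  216a + 36b + 6c + d = -156
  729a + 81b + 9c + d = -612
  1728a + 144b + 12c + d = -1536
Solving the system yields a = -1, b = 1, c = 4, d = 0.
So q(u) = -u^3 + u^2 + 4u.
Check: q(6) = -156. ✓

q(u) = -u^3 + u^2 + 4u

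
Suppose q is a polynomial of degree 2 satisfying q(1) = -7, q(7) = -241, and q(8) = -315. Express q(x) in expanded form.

q(x) = -5x^2 + x - 3

Write q(x) = ax^2 + bx + c. Substituting each data point gives a linear system:
  a + b + c = -7
  49a + 7b + c = -241
  64a + 8b + c = -315
Solving the system yields a = -5, b = 1, c = -3.
So q(x) = -5x^2 + x - 3.
Check: q(7) = -241. ✓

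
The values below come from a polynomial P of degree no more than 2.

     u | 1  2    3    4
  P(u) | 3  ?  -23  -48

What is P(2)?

-6

On equispaced nodes a degree-2 polynomial has vanishing third forward difference, so
  - P(1) + 3·P(2) - 3·P(3) + P(4) = 0.
Substituting the known values and solving for P(2):
  3·P(2) = -18
  P(2) = -6.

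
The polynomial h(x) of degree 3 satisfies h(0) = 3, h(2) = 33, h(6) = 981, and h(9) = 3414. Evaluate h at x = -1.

Write h(x) = ax^3 + bx^2 + cx + d. Substituting each data point gives a linear system:
  d = 3
  8a + 4b + 2c + d = 33
  216a + 36b + 6c + d = 981
  729a + 81b + 9c + d = 3414
Solving the system yields a = 5, b = -3, c = 1, d = 3.
So h(x) = 5x^3 - 3x^2 + x + 3.
Then h(-1) = -6.

-6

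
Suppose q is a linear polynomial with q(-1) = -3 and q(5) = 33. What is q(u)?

q(u) = 6u + 3

Using the Lagrange interpolation formula with nodes -1, 5:
  L_0(u) = (u - 5) / -6
  L_1(u) = (u + 1) / 6
Then q(u) = -3·L_0(u) + 33·L_1(u).
Expanding and collecting terms gives q(u) = 6u + 3.
Check: q(-1) = -3. ✓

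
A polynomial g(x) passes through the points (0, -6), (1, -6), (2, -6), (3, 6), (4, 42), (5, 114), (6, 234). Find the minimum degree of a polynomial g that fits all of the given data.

Forward differences of the values at x = 0, 1, 2, 3, 4, 5, 6:
  g  : -6  -6  -6  6  42  114  234
  Δ  : 0  0  12  36  72  120
  Δ^2: 0  12  24  36  48
  Δ^3: 12  12  12  12
  Δ^4: 0  0  0
  Δ^5: 0  0
  Δ^6: 0
The third differences are constant (12) and nonzero, while all higher differences vanish, so the minimal degree is 3.

3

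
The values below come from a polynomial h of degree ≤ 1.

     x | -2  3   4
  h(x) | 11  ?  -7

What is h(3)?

-4

The 2 known points determine the degree-1 polynomial uniquely.
Write h(x) = ax + b. Substituting each data point gives a linear system:
  -2a + b = 11
  4a + b = -7
Solving the system yields a = -3, b = 5.
So h(x) = -3x + 5.
Then h(3) = -4.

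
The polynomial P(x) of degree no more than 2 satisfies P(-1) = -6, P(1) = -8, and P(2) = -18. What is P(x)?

Write P(x) = ax^2 + bx + c. Substituting each data point gives a linear system:
  a - b + c = -6
  a + b + c = -8
  4a + 2b + c = -18
Solving the system yields a = -3, b = -1, c = -4.
So P(x) = -3x^2 - x - 4.
Check: P(-1) = -6. ✓

P(x) = -3x^2 - x - 4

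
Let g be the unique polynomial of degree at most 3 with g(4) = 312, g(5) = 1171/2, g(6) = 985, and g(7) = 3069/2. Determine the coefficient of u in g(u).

5/2

Write g(u) = au^3 + bu^2 + cu + d. Substituting each data point gives a linear system:
  64a + 16b + 4c + d = 312
  125a + 25b + 5c + d = 1171/2
  216a + 36b + 6c + d = 985
  343a + 49b + 7c + d = 3069/2
Solving the system yields a = 4, b = 3, c = 5/2, d = -2.
So g(u) = 4u^3 + 3u^2 + (5/2)u - 2.
The coefficient of u is 5/2.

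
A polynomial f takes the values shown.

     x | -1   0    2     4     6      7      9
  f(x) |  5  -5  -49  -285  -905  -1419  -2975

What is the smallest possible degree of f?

3

Divided differences on the nodes -1, 0, 2, 4, 6, 7, 9:
  order 0: 5  -5  -49  -285  -905  -1419  -2975
  order 1: -10  -22  -118  -310  -514  -778
  order 2: -4  -24  -48  -68  -88
  order 3: -4  -4  -4  -4
  order 4: 0  0  0
  order 5: 0  0
  order 6: 0
The order-3 divided differences are all -4 (nonzero) and every higher order vanishes, so the data lies on a polynomial of degree exactly 3.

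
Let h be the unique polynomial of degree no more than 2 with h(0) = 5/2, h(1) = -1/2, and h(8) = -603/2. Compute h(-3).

-97/2

Write h(t) = at^2 + bt + c. Substituting each data point gives a linear system:
  c = 5/2
  a + b + c = -1/2
  64a + 8b + c = -603/2
Solving the system yields a = -5, b = 2, c = 5/2.
So h(t) = -5t^2 + 2t + 5/2.
Then h(-3) = -97/2.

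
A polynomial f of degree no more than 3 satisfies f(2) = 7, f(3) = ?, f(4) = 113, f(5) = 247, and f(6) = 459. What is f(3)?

On equispaced nodes a degree-3 polynomial has vanishing fourth forward difference, so
  f(2) - 4·f(3) + 6·f(4) - 4·f(5) + f(6) = 0.
Substituting the known values and solving for f(3):
  -4·f(3) = -156
  f(3) = 39.

39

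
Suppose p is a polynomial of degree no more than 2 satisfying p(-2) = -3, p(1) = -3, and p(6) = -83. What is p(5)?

-59

Using the Lagrange interpolation formula with nodes -2, 1, 6:
  L_0(u) = (u - 1)(u - 6) / 24
  L_1(u) = (u + 2)(u - 6) / -15
  L_2(u) = (u + 2)(u - 1) / 40
Then p(u) = -3·L_0(u) - 3·L_1(u) - 83·L_2(u).
Expanding and collecting terms gives p(u) = -2u² - 2u + 1.
Evaluating at u = 5: p(5) = -59.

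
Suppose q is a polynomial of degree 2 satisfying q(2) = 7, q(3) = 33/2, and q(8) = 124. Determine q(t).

Write q(t) = at^2 + bt + c. Substituting each data point gives a linear system:
  4a + 2b + c = 7
  9a + 3b + c = 33/2
  64a + 8b + c = 124
Solving the system yields a = 2, b = -1/2, c = 0.
So q(t) = 2t^2 - (1/2)t.
Check: q(3) = 33/2. ✓

q(t) = 2t^2 - (1/2)t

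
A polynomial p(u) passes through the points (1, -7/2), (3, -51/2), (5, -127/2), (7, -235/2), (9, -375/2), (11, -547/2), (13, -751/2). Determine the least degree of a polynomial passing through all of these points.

2

Forward differences of the values at u = 1, 3, 5, 7, 9, 11, 13:
  p  : -7/2  -51/2  -127/2  -235/2  -375/2  -547/2  -751/2
  Δ  : -22  -38  -54  -70  -86  -102
  Δ^2: -16  -16  -16  -16  -16
  Δ^3: 0  0  0  0
  Δ^4: 0  0  0
  Δ^5: 0  0
  Δ^6: 0
The second differences are constant (-16) and nonzero, while all higher differences vanish, so the minimal degree is 2.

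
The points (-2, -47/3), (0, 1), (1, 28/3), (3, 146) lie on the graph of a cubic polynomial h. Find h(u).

Using the Lagrange interpolation formula with nodes -2, 0, 1, 3:
  L_0(u) = u(u - 1)(u - 3) / -30
  L_1(u) = (u + 2)(u - 1)(u - 3) / 6
  L_2(u) = (u + 2)u(u - 3) / -6
  L_3(u) = (u + 2)u(u - 1) / 30
Then h(u) = -47/3·L_0(u) + 1·L_1(u) + 28/3·L_2(u) + 146·L_3(u).
Expanding and collecting terms gives h(u) = 4u^3 + 4u^2 + (1/3)u + 1.
Check: h(3) = 146. ✓

h(u) = 4u^3 + 4u^2 + (1/3)u + 1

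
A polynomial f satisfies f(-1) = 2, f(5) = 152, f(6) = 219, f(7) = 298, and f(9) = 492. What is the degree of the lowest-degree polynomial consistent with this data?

Divided differences on the nodes -1, 5, 6, 7, 9:
  order 0: 2  152  219  298  492
  order 1: 25  67  79  97
  order 2: 6  6  6
  order 3: 0  0
  order 4: 0
The order-2 divided differences are all 6 (nonzero) and every higher order vanishes, so the data lies on a polynomial of degree exactly 2.

2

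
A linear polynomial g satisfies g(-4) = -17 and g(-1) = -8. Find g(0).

-5

Write g(u) = au + b. Substituting each data point gives a linear system:
  -4a + b = -17
  -a + b = -8
Solving the system yields a = 3, b = -5.
So g(u) = 3u - 5.
Then g(0) = -5.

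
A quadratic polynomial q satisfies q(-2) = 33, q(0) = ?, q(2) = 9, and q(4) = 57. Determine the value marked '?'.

1

On equispaced nodes a degree-2 polynomial has vanishing third forward difference, so
  - q(-2) + 3·q(0) - 3·q(2) + q(4) = 0.
Substituting the known values and solving for q(0):
  3·q(0) = 3
  q(0) = 1.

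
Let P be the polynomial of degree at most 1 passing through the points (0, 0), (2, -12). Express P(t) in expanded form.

P(t) = -6t

Write P(t) = at + b. Substituting each data point gives a linear system:
  b = 0
  2a + b = -12
Solving the system yields a = -6, b = 0.
So P(t) = -6t.
Check: P(0) = 0. ✓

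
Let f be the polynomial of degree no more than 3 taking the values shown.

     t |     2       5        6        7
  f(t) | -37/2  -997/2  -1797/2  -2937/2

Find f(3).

Write f(t) = at^3 + bt^2 + ct + d. Substituting each data point gives a linear system:
  8a + 4b + 2c + d = -37/2
  125a + 25b + 5c + d = -997/2
  216a + 36b + 6c + d = -1797/2
  343a + 49b + 7c + d = -2937/2
Solving the system yields a = -5, b = 5, c = 0, d = 3/2.
So f(t) = -5t³ + 5t² + 3/2.
Then f(3) = -177/2.

-177/2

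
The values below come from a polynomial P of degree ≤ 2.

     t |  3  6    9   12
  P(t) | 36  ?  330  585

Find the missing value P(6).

147

The 3 known points determine the degree-2 polynomial uniquely.
Write P(t) = at^2 + bt + c. Substituting each data point gives a linear system:
  9a + 3b + c = 36
  81a + 9b + c = 330
  144a + 12b + c = 585
Solving the system yields a = 4, b = 1, c = -3.
So P(t) = 4t^2 + t - 3.
Then P(6) = 147.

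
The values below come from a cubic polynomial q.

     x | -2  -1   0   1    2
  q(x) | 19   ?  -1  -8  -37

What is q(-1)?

2

On equispaced nodes a degree-3 polynomial has vanishing fourth forward difference, so
  q(-2) - 4·q(-1) + 6·q(0) - 4·q(1) + q(2) = 0.
Substituting the known values and solving for q(-1):
  -4·q(-1) = -8
  q(-1) = 2.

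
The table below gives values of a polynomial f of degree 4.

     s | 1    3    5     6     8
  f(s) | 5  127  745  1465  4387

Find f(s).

f(s) = s^4 + 4s^2 + 5s - 5

Using the Lagrange interpolation formula with nodes 1, 3, 5, 6, 8:
  L_0(s) = (s - 3)(s - 5)(s - 6)(s - 8) / 280
  L_1(s) = (s - 1)(s - 5)(s - 6)(s - 8) / -60
  L_2(s) = (s - 1)(s - 3)(s - 6)(s - 8) / 24
  L_3(s) = (s - 1)(s - 3)(s - 5)(s - 8) / -30
  L_4(s) = (s - 1)(s - 3)(s - 5)(s - 6) / 210
Then f(s) = 5·L_0(s) + 127·L_1(s) + 745·L_2(s) + 1465·L_3(s) + 4387·L_4(s).
Expanding and collecting terms gives f(s) = s^4 + 4s^2 + 5s - 5.
Check: f(3) = 127. ✓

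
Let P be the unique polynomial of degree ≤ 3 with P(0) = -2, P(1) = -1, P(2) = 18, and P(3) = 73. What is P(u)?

Using the Lagrange interpolation formula with nodes 0, 1, 2, 3:
  L_0(u) = (u - 1)(u - 2)(u - 3) / -6
  L_1(u) = u(u - 2)(u - 3) / 2
  L_2(u) = u(u - 1)(u - 3) / -2
  L_3(u) = u(u - 1)(u - 2) / 6
Then P(u) = -2·L_0(u) - 1·L_1(u) + 18·L_2(u) + 73·L_3(u).
Expanding and collecting terms gives P(u) = 3u³ - 2u - 2.
Check: P(3) = 73. ✓

P(u) = 3u^3 - 2u - 2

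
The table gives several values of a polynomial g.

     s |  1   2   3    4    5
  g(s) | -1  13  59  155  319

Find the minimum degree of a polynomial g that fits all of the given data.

3

Forward differences of the values at s = 1, 2, 3, 4, 5:
  g  : -1  13  59  155  319
  Δ  : 14  46  96  164
  Δ^2: 32  50  68
  Δ^3: 18  18
  Δ^4: 0
The third differences are constant (18) and nonzero, while all higher differences vanish, so the minimal degree is 3.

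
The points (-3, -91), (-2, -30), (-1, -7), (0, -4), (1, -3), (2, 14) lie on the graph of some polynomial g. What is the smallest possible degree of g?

Forward differences of the values at x = -3, -2, -1, 0, 1, 2:
  g  : -91  -30  -7  -4  -3  14
  Δ  : 61  23  3  1  17
  Δ^2: -38  -20  -2  16
  Δ^3: 18  18  18
  Δ^4: 0  0
  Δ^5: 0
The third differences are constant (18) and nonzero, while all higher differences vanish, so the minimal degree is 3.

3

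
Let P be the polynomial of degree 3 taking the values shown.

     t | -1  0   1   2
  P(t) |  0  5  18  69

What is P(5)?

Write P(t) = at^3 + bt^2 + ct + d. Substituting each data point gives a linear system:
  -a + b - c + d = 0
  d = 5
  a + b + c + d = 18
  8a + 4b + 2c + d = 69
Solving the system yields a = 5, b = 4, c = 4, d = 5.
So P(t) = 5t^3 + 4t^2 + 4t + 5.
Then P(5) = 750.

750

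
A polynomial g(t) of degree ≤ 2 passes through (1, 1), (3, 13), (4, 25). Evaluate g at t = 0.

1

Write g(t) = at^2 + bt + c. Substituting each data point gives a linear system:
  a + b + c = 1
  9a + 3b + c = 13
  16a + 4b + c = 25
Solving the system yields a = 2, b = -2, c = 1.
So g(t) = 2t^2 - 2t + 1.
Then g(0) = 1.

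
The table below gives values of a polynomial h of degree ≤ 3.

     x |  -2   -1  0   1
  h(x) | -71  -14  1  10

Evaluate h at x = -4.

Write h(x) = ax^3 + bx^2 + cx + d. Substituting each data point gives a linear system:
  -8a + 4b - 2c + d = -71
  -a + b - c + d = -14
  d = 1
  a + b + c + d = 10
Solving the system yields a = 6, b = -3, c = 6, d = 1.
So h(x) = 6x^3 - 3x^2 + 6x + 1.
Then h(-4) = -455.

-455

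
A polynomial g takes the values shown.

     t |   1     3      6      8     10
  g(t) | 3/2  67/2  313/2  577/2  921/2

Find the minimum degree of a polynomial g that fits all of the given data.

Divided differences on the nodes 1, 3, 6, 8, 10:
  order 0: 3/2  67/2  313/2  577/2  921/2
  order 1: 16  41  66  86
  order 2: 5  5  5
  order 3: 0  0
  order 4: 0
The order-2 divided differences are all 5 (nonzero) and every higher order vanishes, so the data lies on a polynomial of degree exactly 2.

2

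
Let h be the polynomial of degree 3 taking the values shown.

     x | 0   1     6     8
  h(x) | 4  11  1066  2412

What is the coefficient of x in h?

Write h(x) = ax^3 + bx^2 + cx + d. Substituting each data point gives a linear system:
  d = 4
  a + b + c + d = 11
  216a + 36b + 6c + d = 1066
  512a + 64b + 8c + d = 2412
Solving the system yields a = 4, b = 6, c = -3, d = 4.
So h(x) = 4x³ + 6x² - 3x + 4.
The coefficient of x is -3.

-3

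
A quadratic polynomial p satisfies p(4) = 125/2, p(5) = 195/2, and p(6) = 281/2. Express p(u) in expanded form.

Using the Lagrange interpolation formula with nodes 4, 5, 6:
  L_0(u) = (u - 5)(u - 6) / 2
  L_1(u) = (u - 4)(u - 6) / -1
  L_2(u) = (u - 4)(u - 5) / 2
Then p(u) = 125/2·L_0(u) + 195/2·L_1(u) + 281/2·L_2(u).
Expanding and collecting terms gives p(u) = 4u^2 - u + 5/2.
Check: p(6) = 281/2. ✓

p(u) = 4u^2 - u + 5/2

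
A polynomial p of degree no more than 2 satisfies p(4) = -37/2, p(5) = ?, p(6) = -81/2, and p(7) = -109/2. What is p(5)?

On equispaced nodes a degree-2 polynomial has vanishing third forward difference, so
  - p(4) + 3·p(5) - 3·p(6) + p(7) = 0.
Substituting the known values and solving for p(5):
  3·p(5) = -171/2
  p(5) = -57/2.

-57/2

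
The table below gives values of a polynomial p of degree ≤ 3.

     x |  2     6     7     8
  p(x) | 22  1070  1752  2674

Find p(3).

Using the Lagrange interpolation formula with nodes 2, 6, 7, 8:
  L_0(x) = (x - 6)(x - 7)(x - 8) / -120
  L_1(x) = (x - 2)(x - 7)(x - 8) / 8
  L_2(x) = (x - 2)(x - 6)(x - 8) / -5
  L_3(x) = (x - 2)(x - 6)(x - 7) / 12
Then p(x) = 22·L_0(x) + 1070·L_1(x) + 1752·L_2(x) + 2674·L_3(x).
Expanding and collecting terms gives p(x) = 6x^3 - 6x^2 - 2x + 2.
Evaluating at x = 3: p(3) = 104.

104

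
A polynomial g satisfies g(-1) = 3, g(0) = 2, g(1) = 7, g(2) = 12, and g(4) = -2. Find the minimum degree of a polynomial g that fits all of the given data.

3

Divided differences on the nodes -1, 0, 1, 2, 4:
  order 0: 3  2  7  12  -2
  order 1: -1  5  5  -7
  order 2: 3  0  -4
  order 3: -1  -1
  order 4: 0
The order-3 divided differences are all -1 (nonzero) and every higher order vanishes, so the data lies on a polynomial of degree exactly 3.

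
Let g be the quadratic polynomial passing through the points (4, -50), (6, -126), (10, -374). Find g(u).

g(u) = -4u^2 + 2u + 6

Write g(u) = au^2 + bu + c. Substituting each data point gives a linear system:
  16a + 4b + c = -50
  36a + 6b + c = -126
  100a + 10b + c = -374
Solving the system yields a = -4, b = 2, c = 6.
So g(u) = -4u² + 2u + 6.
Check: g(6) = -126. ✓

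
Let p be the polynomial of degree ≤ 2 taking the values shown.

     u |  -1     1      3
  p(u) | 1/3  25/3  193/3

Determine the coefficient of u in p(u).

4

Write p(u) = au^2 + bu + c. Substituting each data point gives a linear system:
  a - b + c = 1/3
  a + b + c = 25/3
  9a + 3b + c = 193/3
Solving the system yields a = 6, b = 4, c = -5/3.
So p(u) = 6u^2 + 4u - 5/3.
The coefficient of u is 4.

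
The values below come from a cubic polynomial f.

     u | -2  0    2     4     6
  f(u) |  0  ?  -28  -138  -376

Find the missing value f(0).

2

The 4 known points determine the degree-3 polynomial uniquely.
Write f(u) = au^3 + bu^2 + cu + d. Substituting each data point gives a linear system:
  -8a + 4b - 2c + d = 0
  8a + 4b + 2c + d = -28
  64a + 16b + 4c + d = -138
  216a + 36b + 6c + d = -376
Solving the system yields a = -1, b = -4, c = -3, d = 2.
So f(u) = -u³ - 4u² - 3u + 2.
Then f(0) = 2.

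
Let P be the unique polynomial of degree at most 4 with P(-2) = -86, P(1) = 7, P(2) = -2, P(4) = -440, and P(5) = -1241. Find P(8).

-9716

Write P(x) = ax^4 + bx^3 + cx^2 + dx + e. Substituting each data point gives a linear system:
  16a - 8b + 4c - 2d + e = -86
  a + b + c + d + e = 7
  16a + 8b + 4c + 2d + e = -2
  256a + 64b + 16c + 4d + e = -440
  625a + 125b + 25c + 5d + e = -1241
Solving the system yields a = -3, b = 5, c = 0, d = 1, e = 4.
So P(x) = -3x^4 + 5x^3 + x + 4.
Then P(8) = -9716.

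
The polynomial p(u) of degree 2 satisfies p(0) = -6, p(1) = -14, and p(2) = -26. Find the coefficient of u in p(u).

Write p(u) = au^2 + bu + c. Substituting each data point gives a linear system:
  c = -6
  a + b + c = -14
  4a + 2b + c = -26
Solving the system yields a = -2, b = -6, c = -6.
So p(u) = -2u^2 - 6u - 6.
The coefficient of u is -6.

-6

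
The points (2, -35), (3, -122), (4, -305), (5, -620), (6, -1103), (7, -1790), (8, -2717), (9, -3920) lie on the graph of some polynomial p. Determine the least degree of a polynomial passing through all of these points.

3

Forward differences of the values at u = 2, 3, 4, 5, 6, 7, 8, 9:
  p  : -35  -122  -305  -620  -1103  -1790  -2717  -3920
  Δ  : -87  -183  -315  -483  -687  -927  -1203
  Δ^2: -96  -132  -168  -204  -240  -276
  Δ^3: -36  -36  -36  -36  -36
  Δ^4: 0  0  0  0
  Δ^5: 0  0  0
  Δ^6: 0  0
  Δ^7: 0
The third differences are constant (-36) and nonzero, while all higher differences vanish, so the minimal degree is 3.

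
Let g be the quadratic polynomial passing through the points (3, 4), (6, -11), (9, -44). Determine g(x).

Using the Lagrange interpolation formula with nodes 3, 6, 9:
  L_0(x) = (x - 6)(x - 9) / 18
  L_1(x) = (x - 3)(x - 9) / -9
  L_2(x) = (x - 3)(x - 6) / 18
Then g(x) = 4·L_0(x) - 11·L_1(x) - 44·L_2(x).
Expanding and collecting terms gives g(x) = -x^2 + 4x + 1.
Check: g(6) = -11. ✓

g(x) = -x^2 + 4x + 1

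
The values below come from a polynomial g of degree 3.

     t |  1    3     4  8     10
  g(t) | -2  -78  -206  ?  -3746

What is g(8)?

-1878

The 4 known points determine the degree-3 polynomial uniquely.
Write g(t) = at^3 + bt^2 + ct + d. Substituting each data point gives a linear system:
  a + b + c + d = -2
  27a + 9b + 3c + d = -78
  64a + 16b + 4c + d = -206
  1000a + 100b + 10c + d = -3746
Solving the system yields a = -4, b = 2, c = 6, d = -6.
So g(t) = -4t³ + 2t² + 6t - 6.
Then g(8) = -1878.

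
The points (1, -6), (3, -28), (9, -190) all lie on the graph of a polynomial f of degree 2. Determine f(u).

Using the Lagrange interpolation formula with nodes 1, 3, 9:
  L_0(u) = (u - 3)(u - 9) / 16
  L_1(u) = (u - 1)(u - 9) / -12
  L_2(u) = (u - 1)(u - 3) / 48
Then f(u) = -6·L_0(u) - 28·L_1(u) - 190·L_2(u).
Expanding and collecting terms gives f(u) = -2u^2 - 3u - 1.
Check: f(9) = -190. ✓

f(u) = -2u^2 - 3u - 1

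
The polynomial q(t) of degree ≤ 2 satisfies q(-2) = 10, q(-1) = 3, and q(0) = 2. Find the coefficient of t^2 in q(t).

Write q(t) = at^2 + bt + c. Substituting each data point gives a linear system:
  4a - 2b + c = 10
  a - b + c = 3
  c = 2
Solving the system yields a = 3, b = 2, c = 2.
So q(t) = 3t^2 + 2t + 2.
The leading coefficient is 3.

3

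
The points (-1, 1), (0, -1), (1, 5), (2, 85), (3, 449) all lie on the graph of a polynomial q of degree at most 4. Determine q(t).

Write q(t) = at^4 + bt^3 + ct^2 + dt + e. Substituting each data point gives a linear system:
  a - b + c - d + e = 1
  e = -1
  a + b + c + d + e = 5
  16a + 8b + 4c + 2d + e = 85
  81a + 27b + 9c + 3d + e = 449
Solving the system yields a = 6, b = -1, c = -2, d = 3, e = -1.
So q(t) = 6t⁴ - t³ - 2t² + 3t - 1.
Check: q(1) = 5. ✓

q(t) = 6t^4 - t^3 - 2t^2 + 3t - 1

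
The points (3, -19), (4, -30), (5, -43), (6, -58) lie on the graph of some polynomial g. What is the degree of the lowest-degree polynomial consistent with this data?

2

Forward differences of the values at s = 3, 4, 5, 6:
  g  : -19  -30  -43  -58
  Δ  : -11  -13  -15
  Δ^2: -2  -2
  Δ^3: 0
The second differences are constant (-2) and nonzero, while all higher differences vanish, so the minimal degree is 2.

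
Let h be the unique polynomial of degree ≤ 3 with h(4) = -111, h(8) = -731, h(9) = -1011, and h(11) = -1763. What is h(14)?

Write h(t) = at^3 + bt^2 + ct + d. Substituting each data point gives a linear system:
  64a + 16b + 4c + d = -111
  512a + 64b + 8c + d = -731
  729a + 81b + 9c + d = -1011
  1331a + 121b + 11c + d = -1763
Solving the system yields a = -1, b = -4, c = 5, d = -3.
So h(t) = -t^3 - 4t^2 + 5t - 3.
Then h(14) = -3461.

-3461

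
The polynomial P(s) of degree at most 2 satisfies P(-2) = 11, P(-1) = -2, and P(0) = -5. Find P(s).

P(s) = 5s^2 + 2s - 5

Using the Lagrange interpolation formula with nodes -2, -1, 0:
  L_0(s) = (s + 1)s / 2
  L_1(s) = (s + 2)s / -1
  L_2(s) = (s + 2)(s + 1) / 2
Then P(s) = 11·L_0(s) - 2·L_1(s) - 5·L_2(s).
Expanding and collecting terms gives P(s) = 5s² + 2s - 5.
Check: P(-1) = -2. ✓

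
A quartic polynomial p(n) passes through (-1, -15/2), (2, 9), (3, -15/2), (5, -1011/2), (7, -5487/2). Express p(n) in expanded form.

p(n) = -2n^4 + 6n^3 + (1/2)n^2 - 3n - 3

Write p(n) = an^4 + bn^3 + cn^2 + dn + e. Substituting each data point gives a linear system:
  a - b + c - d + e = -15/2
  16a + 8b + 4c + 2d + e = 9
  81a + 27b + 9c + 3d + e = -15/2
  625a + 125b + 25c + 5d + e = -1011/2
  2401a + 343b + 49c + 7d + e = -5487/2
Solving the system yields a = -2, b = 6, c = 1/2, d = -3, e = -3.
So p(n) = -2n⁴ + 6n³ + (1/2)n² - 3n - 3.
Check: p(7) = -5487/2. ✓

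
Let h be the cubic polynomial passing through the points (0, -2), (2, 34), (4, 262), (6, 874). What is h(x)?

Write h(x) = ax^3 + bx^2 + cx + d. Substituting each data point gives a linear system:
  d = -2
  8a + 4b + 2c + d = 34
  64a + 16b + 4c + d = 262
  216a + 36b + 6c + d = 874
Solving the system yields a = 4, b = 0, c = 2, d = -2.
So h(x) = 4x^3 + 2x - 2.
Check: h(2) = 34. ✓

h(x) = 4x^3 + 2x - 2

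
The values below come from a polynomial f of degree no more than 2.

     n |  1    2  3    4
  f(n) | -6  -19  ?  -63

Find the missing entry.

-38

On equispaced nodes a degree-2 polynomial has vanishing third forward difference, so
  - f(1) + 3·f(2) - 3·f(3) + f(4) = 0.
Substituting the known values and solving for f(3):
  -3·f(3) = 114
  f(3) = -38.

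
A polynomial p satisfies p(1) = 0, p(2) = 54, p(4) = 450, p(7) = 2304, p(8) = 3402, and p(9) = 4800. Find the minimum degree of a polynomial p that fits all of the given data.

Divided differences on the nodes 1, 2, 4, 7, 8, 9:
  order 0: 0  54  450  2304  3402  4800
  order 1: 54  198  618  1098  1398
  order 2: 48  84  120  150
  order 3: 6  6  6
  order 4: 0  0
  order 5: 0
The order-3 divided differences are all 6 (nonzero) and every higher order vanishes, so the data lies on a polynomial of degree exactly 3.

3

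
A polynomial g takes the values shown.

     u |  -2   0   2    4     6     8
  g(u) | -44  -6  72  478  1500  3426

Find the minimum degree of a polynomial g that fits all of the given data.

3

Forward differences of the values at u = -2, 0, 2, 4, 6, 8:
  g  : -44  -6  72  478  1500  3426
  Δ  : 38  78  406  1022  1926
  Δ^2: 40  328  616  904
  Δ^3: 288  288  288
  Δ^4: 0  0
  Δ^5: 0
The third differences are constant (288) and nonzero, while all higher differences vanish, so the minimal degree is 3.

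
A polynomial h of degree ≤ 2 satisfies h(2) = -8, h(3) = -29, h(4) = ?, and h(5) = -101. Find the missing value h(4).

-60

The 3 known points determine the degree-2 polynomial uniquely.
Write h(n) = an^2 + bn + c. Substituting each data point gives a linear system:
  4a + 2b + c = -8
  9a + 3b + c = -29
  25a + 5b + c = -101
Solving the system yields a = -5, b = 4, c = 4.
So h(n) = -5n^2 + 4n + 4.
Then h(4) = -60.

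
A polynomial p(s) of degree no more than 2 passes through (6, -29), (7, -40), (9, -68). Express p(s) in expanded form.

p(s) = -s^2 + 2s - 5

Write p(s) = as^2 + bs + c. Substituting each data point gives a linear system:
  36a + 6b + c = -29
  49a + 7b + c = -40
  81a + 9b + c = -68
Solving the system yields a = -1, b = 2, c = -5.
So p(s) = -s^2 + 2s - 5.
Check: p(6) = -29. ✓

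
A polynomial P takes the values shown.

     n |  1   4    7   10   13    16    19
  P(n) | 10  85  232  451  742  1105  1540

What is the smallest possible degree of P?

2

Forward differences of the values at n = 1, 4, 7, 10, 13, 16, 19:
  P  : 10  85  232  451  742  1105  1540
  Δ  : 75  147  219  291  363  435
  Δ^2: 72  72  72  72  72
  Δ^3: 0  0  0  0
  Δ^4: 0  0  0
  Δ^5: 0  0
  Δ^6: 0
The second differences are constant (72) and nonzero, while all higher differences vanish, so the minimal degree is 2.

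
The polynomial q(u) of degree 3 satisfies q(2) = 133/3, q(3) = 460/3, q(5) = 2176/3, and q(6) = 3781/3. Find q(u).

q(u) = 6u^3 - u^2 + 1/3

Write q(u) = au^3 + bu^2 + cu + d. Substituting each data point gives a linear system:
  8a + 4b + 2c + d = 133/3
  27a + 9b + 3c + d = 460/3
  125a + 25b + 5c + d = 2176/3
  216a + 36b + 6c + d = 3781/3
Solving the system yields a = 6, b = -1, c = 0, d = 1/3.
So q(u) = 6u³ - u² + 1/3.
Check: q(2) = 133/3. ✓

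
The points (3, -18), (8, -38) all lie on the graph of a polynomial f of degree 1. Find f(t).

Write f(t) = at + b. Substituting each data point gives a linear system:
  3a + b = -18
  8a + b = -38
Solving the system yields a = -4, b = -6.
So f(t) = -4t - 6.
Check: f(3) = -18. ✓

f(t) = -4t - 6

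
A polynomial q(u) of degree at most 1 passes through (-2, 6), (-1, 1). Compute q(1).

Using the Lagrange interpolation formula with nodes -2, -1:
  L_0(u) = (u + 1) / -1
  L_1(u) = (u + 2) / 1
Then q(u) = 6·L_0(u) + 1·L_1(u).
Expanding and collecting terms gives q(u) = -5u - 4.
Evaluating at u = 1: q(1) = -9.

-9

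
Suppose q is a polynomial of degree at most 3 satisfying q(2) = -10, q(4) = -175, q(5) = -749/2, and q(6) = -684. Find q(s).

q(s) = -4s^3 + 5s^2 - (1/2)s + 3

Using the Lagrange interpolation formula with nodes 2, 4, 5, 6:
  L_0(s) = (s - 4)(s - 5)(s - 6) / -24
  L_1(s) = (s - 2)(s - 5)(s - 6) / 4
  L_2(s) = (s - 2)(s - 4)(s - 6) / -3
  L_3(s) = (s - 2)(s - 4)(s - 5) / 8
Then q(s) = -10·L_0(s) - 175·L_1(s) - 749/2·L_2(s) - 684·L_3(s).
Expanding and collecting terms gives q(s) = -4s³ + 5s² - (1/2)s + 3.
Check: q(5) = -749/2. ✓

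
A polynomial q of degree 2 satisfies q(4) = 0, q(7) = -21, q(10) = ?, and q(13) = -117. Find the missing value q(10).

The 3 known points determine the degree-2 polynomial uniquely.
Write q(u) = au^2 + bu + c. Substituting each data point gives a linear system:
  16a + 4b + c = 0
  49a + 7b + c = -21
  169a + 13b + c = -117
Solving the system yields a = -1, b = 4, c = 0.
So q(u) = -u² + 4u.
Then q(10) = -60.

-60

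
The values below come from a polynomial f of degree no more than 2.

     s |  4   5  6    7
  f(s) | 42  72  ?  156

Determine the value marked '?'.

On equispaced nodes a degree-2 polynomial has vanishing third forward difference, so
  - f(4) + 3·f(5) - 3·f(6) + f(7) = 0.
Substituting the known values and solving for f(6):
  -3·f(6) = -330
  f(6) = 110.

110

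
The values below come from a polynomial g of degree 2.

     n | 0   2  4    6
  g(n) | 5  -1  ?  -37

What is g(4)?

The 3 known points determine the degree-2 polynomial uniquely.
Write g(n) = an^2 + bn + c. Substituting each data point gives a linear system:
  c = 5
  4a + 2b + c = -1
  36a + 6b + c = -37
Solving the system yields a = -1, b = -1, c = 5.
So g(n) = -n^2 - n + 5.
Then g(4) = -15.

-15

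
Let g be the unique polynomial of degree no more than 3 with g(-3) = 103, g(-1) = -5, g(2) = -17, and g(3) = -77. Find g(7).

-1237

Write g(n) = an^3 + bn^2 + cn + d. Substituting each data point gives a linear system:
  -27a + 9b - 3c + d = 103
  -a + b - c + d = -5
  8a + 4b + 2c + d = -17
  27a + 9b + 3c + d = -77
Solving the system yields a = -4, b = 2, c = 6, d = -5.
So g(n) = -4n³ + 2n² + 6n - 5.
Then g(7) = -1237.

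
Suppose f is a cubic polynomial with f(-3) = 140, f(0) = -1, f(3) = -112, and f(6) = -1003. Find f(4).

Using the Lagrange interpolation formula with nodes -3, 0, 3, 6:
  L_0(x) = x(x - 3)(x - 6) / -162
  L_1(x) = (x + 3)(x - 3)(x - 6) / 54
  L_2(x) = (x + 3)x(x - 6) / -54
  L_3(x) = (x + 3)x(x - 3) / 162
Then f(x) = 140·L_0(x) - 1·L_1(x) - 112·L_2(x) - 1003·L_3(x).
Expanding and collecting terms gives f(x) = -5x^3 + (5/3)x^2 + 3x - 1.
Evaluating at x = 4: f(4) = -847/3.

-847/3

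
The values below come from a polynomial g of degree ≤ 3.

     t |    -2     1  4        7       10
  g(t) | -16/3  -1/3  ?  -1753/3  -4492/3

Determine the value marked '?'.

-418/3

The 4 known points determine the degree-3 polynomial uniquely.
Write g(t) = at^3 + bt^2 + ct + d. Substituting each data point gives a linear system:
  -8a + 4b - 2c + d = -16/3
  a + b + c + d = -1/3
  343a + 49b + 7c + d = -1753/3
  1000a + 100b + 10c + d = -4492/3
Solving the system yields a = -1, b = -5, c = -1/3, d = 6.
So g(t) = -t^3 - 5t^2 - (1/3)t + 6.
Then g(4) = -418/3.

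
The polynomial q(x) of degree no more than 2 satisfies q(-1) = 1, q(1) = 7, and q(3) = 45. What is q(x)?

q(x) = 4x^2 + 3x

Using the Lagrange interpolation formula with nodes -1, 1, 3:
  L_0(x) = (x - 1)(x - 3) / 8
  L_1(x) = (x + 1)(x - 3) / -4
  L_2(x) = (x + 1)(x - 1) / 8
Then q(x) = 1·L_0(x) + 7·L_1(x) + 45·L_2(x).
Expanding and collecting terms gives q(x) = 4x^2 + 3x.
Check: q(3) = 45. ✓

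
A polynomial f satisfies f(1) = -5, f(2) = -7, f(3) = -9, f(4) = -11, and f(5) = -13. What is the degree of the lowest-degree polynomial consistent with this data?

Forward differences of the values at s = 1, 2, 3, 4, 5:
  f  : -5  -7  -9  -11  -13
  Δ  : -2  -2  -2  -2
  Δ^2: 0  0  0
  Δ^3: 0  0
  Δ^4: 0
The first differences are constant (-2) and nonzero, while all higher differences vanish, so the minimal degree is 1.

1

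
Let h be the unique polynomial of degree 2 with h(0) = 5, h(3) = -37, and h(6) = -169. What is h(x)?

Using the Lagrange interpolation formula with nodes 0, 3, 6:
  L_0(x) = (x - 3)(x - 6) / 18
  L_1(x) = x(x - 6) / -9
  L_2(x) = x(x - 3) / 18
Then h(x) = 5·L_0(x) - 37·L_1(x) - 169·L_2(x).
Expanding and collecting terms gives h(x) = -5x^2 + x + 5.
Check: h(0) = 5. ✓

h(x) = -5x^2 + x + 5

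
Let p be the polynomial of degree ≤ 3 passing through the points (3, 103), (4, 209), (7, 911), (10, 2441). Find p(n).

Write p(n) = an^3 + bn^2 + cn + d. Substituting each data point gives a linear system:
  27a + 9b + 3c + d = 103
  64a + 16b + 4c + d = 209
  343a + 49b + 7c + d = 911
  1000a + 100b + 10c + d = 2441
Solving the system yields a = 2, b = 4, c = 4, d = 1.
So p(n) = 2n^3 + 4n^2 + 4n + 1.
Check: p(7) = 911. ✓

p(n) = 2n^3 + 4n^2 + 4n + 1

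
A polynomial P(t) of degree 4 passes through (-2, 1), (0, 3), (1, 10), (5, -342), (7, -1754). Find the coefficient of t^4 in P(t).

-1

Write P(t) = at^4 + bt^3 + ct^2 + dt + e. Substituting each data point gives a linear system:
  16a - 8b + 4c - 2d + e = 1
  e = 3
  a + b + c + d + e = 10
  625a + 125b + 25c + 5d + e = -342
  2401a + 343b + 49c + 7d + e = -1754
Solving the system yields a = -1, b = 1, c = 6, d = 1, e = 3.
So P(t) = -t^4 + t^3 + 6t^2 + t + 3.
The leading coefficient is -1.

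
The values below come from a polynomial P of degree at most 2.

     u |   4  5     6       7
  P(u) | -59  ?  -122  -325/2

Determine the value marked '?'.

-175/2

On equispaced nodes a degree-2 polynomial has vanishing third forward difference, so
  - P(4) + 3·P(5) - 3·P(6) + P(7) = 0.
Substituting the known values and solving for P(5):
  3·P(5) = -525/2
  P(5) = -175/2.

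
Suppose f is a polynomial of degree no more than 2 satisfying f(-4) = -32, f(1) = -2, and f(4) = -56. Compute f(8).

Using the Lagrange interpolation formula with nodes -4, 1, 4:
  L_0(s) = (s - 1)(s - 4) / 40
  L_1(s) = (s + 4)(s - 4) / -15
  L_2(s) = (s + 4)(s - 1) / 24
Then f(s) = -32·L_0(s) - 2·L_1(s) - 56·L_2(s).
Expanding and collecting terms gives f(s) = -3s^2 - 3s + 4.
Evaluating at s = 8: f(8) = -212.

-212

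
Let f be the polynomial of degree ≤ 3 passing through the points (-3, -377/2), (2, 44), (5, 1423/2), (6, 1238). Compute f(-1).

-23/2

Write f(u) = au^3 + bu^2 + cu + d. Substituting each data point gives a linear system:
  -27a + 9b - 3c + d = -377/2
  8a + 4b + 2c + d = 44
  125a + 25b + 5c + d = 1423/2
  216a + 36b + 6c + d = 1238
Solving the system yields a = 6, b = -2, c = 5/2, d = -1.
So f(u) = 6u³ - 2u² + (5/2)u - 1.
Then f(-1) = -23/2.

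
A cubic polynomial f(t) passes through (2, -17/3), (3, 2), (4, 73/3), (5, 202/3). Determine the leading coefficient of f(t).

1

Write f(t) = at^3 + bt^2 + ct + d. Substituting each data point gives a linear system:
  8a + 4b + 2c + d = -17/3
  27a + 9b + 3c + d = 2
  64a + 16b + 4c + d = 73/3
  125a + 25b + 5c + d = 202/3
Solving the system yields a = 1, b = -5/3, c = -3, d = -1.
So f(t) = t^3 - (5/3)t^2 - 3t - 1.
The leading coefficient is 1.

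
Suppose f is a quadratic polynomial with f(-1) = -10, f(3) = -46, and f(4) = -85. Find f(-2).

Using the Lagrange interpolation formula with nodes -1, 3, 4:
  L_0(s) = (s - 3)(s - 4) / 20
  L_1(s) = (s + 1)(s - 4) / -4
  L_2(s) = (s + 1)(s - 3) / 5
Then f(s) = -10·L_0(s) - 46·L_1(s) - 85·L_2(s).
Expanding and collecting terms gives f(s) = -6s^2 + 3s - 1.
Evaluating at s = -2: f(-2) = -31.

-31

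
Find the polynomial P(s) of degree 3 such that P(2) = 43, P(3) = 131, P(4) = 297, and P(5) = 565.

Write P(s) = as^3 + bs^2 + cs + d. Substituting each data point gives a linear system:
  8a + 4b + 2c + d = 43
  27a + 9b + 3c + d = 131
  64a + 16b + 4c + d = 297
  125a + 25b + 5c + d = 565
Solving the system yields a = 4, b = 3, c = -3, d = 5.
So P(s) = 4s³ + 3s² - 3s + 5.
Check: P(5) = 565. ✓

P(s) = 4s^3 + 3s^2 - 3s + 5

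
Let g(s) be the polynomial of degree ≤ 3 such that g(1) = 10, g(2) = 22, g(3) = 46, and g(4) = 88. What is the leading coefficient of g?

Write g(s) = as^3 + bs^2 + cs + d. Substituting each data point gives a linear system:
  a + b + c + d = 10
  8a + 4b + 2c + d = 22
  27a + 9b + 3c + d = 46
  64a + 16b + 4c + d = 88
Solving the system yields a = 1, b = 0, c = 5, d = 4.
So g(s) = s^3 + 5s + 4.
The leading coefficient is 1.

1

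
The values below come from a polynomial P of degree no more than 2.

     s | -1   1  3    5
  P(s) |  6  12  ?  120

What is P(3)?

The 3 known points determine the degree-2 polynomial uniquely.
Write P(s) = as^2 + bs + c. Substituting each data point gives a linear system:
  a - b + c = 6
  a + b + c = 12
  25a + 5b + c = 120
Solving the system yields a = 4, b = 3, c = 5.
So P(s) = 4s² + 3s + 5.
Then P(3) = 50.

50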